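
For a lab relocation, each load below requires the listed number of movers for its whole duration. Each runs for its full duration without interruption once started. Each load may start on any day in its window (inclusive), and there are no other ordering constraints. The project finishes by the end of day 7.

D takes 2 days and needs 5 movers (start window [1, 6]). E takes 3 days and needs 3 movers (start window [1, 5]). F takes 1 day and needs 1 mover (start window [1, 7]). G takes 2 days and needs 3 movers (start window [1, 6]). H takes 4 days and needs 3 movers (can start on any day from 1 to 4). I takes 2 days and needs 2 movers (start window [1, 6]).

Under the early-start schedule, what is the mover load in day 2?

16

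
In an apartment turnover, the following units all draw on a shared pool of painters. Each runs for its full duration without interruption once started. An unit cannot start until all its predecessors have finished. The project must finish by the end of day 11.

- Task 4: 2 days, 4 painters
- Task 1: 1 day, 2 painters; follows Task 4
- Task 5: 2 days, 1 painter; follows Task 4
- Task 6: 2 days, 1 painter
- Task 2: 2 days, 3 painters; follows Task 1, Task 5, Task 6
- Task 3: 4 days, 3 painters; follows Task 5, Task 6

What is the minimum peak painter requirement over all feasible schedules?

4

Early-start (Task 4@1, Task 1@3, Task 5@3, Task 6@1, Task 2@5, Task 3@5) gives peak 6: d1:5  d2:5  d3:3  d4:1  d5:6  d6:6  d7:3  d8:3  d9:0  d10:0  d11:0.
Shift Task 6→3, Task 3→7.
Schedule Task 4@1, Task 1@3, Task 5@3, Task 6@3, Task 2@5, Task 3@7: d1:4  d2:4  d3:4  d4:2  d5:3  d6:3  d7:3  d8:3  d9:3  d10:3  d11:0 — peak 4.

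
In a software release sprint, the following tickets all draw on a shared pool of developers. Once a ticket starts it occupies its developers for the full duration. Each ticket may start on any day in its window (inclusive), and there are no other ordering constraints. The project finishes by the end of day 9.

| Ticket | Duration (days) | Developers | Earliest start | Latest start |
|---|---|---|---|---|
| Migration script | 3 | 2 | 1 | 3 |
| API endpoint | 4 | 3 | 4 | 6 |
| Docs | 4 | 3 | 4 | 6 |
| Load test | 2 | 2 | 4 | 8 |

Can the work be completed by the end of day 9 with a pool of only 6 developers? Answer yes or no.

yes

Schedule Migration script@1, API endpoint@4, Docs@4, Load test@8: d1:2  d2:2  d3:2  d4:6  d5:6  d6:6  d7:6  d8:2  d9:2 — peak 6 ≤ 6.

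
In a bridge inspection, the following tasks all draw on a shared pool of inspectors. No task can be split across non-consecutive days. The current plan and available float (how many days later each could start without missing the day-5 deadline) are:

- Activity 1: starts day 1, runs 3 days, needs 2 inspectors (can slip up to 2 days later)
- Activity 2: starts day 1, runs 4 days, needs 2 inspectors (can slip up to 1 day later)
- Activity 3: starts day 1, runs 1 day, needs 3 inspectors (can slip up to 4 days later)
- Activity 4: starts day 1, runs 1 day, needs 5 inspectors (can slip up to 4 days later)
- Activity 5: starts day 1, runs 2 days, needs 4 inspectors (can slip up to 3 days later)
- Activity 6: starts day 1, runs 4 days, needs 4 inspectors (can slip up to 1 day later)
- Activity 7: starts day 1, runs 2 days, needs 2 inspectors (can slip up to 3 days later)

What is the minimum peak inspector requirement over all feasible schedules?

10

Early-start (Activity 1@1, Activity 2@1, Activity 3@1, Activity 4@1, Activity 5@1, Activity 6@1, Activity 7@1) gives peak 22: d1:22  d2:14  d3:8  d4:6  d5:0.
Shift Activity 2→2, Activity 5→4, Activity 6→2, Activity 7→2.
Schedule Activity 1@1, Activity 2@2, Activity 3@1, Activity 4@1, Activity 5@4, Activity 6@2, Activity 7@2: d1:10  d2:10  d3:10  d4:10  d5:10 — peak 10.
Total inspector-days = 50 over 5 days ⇒ peak ≥ ⌈50/5⌉ = 10, so 10 is optimal.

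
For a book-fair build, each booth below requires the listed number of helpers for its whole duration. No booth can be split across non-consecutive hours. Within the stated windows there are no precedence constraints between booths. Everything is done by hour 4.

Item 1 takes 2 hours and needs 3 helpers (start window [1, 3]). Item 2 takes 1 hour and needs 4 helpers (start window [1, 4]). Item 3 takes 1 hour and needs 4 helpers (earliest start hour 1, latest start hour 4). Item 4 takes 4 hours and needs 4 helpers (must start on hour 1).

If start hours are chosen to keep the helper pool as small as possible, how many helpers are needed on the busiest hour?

8

Early-start (Item 1@1, Item 2@1, Item 3@1, Item 4@1) gives peak 15: h1:15  h2:7  h3:4  h4:4.
Shift Item 2→3, Item 3→4.
Schedule Item 1@1, Item 2@3, Item 3@4, Item 4@1: h1:7  h2:7  h3:8  h4:8 — peak 8.
Total helper-hours = 30 over 4 hours ⇒ peak ≥ ⌈30/4⌉ = 8, so 8 is optimal.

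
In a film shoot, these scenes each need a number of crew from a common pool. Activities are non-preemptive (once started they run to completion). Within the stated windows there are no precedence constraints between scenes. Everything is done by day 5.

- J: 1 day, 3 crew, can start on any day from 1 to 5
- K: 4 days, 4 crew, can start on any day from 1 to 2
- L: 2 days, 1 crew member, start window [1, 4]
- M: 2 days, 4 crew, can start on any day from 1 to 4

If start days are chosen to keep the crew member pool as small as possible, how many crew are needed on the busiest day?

Early-start (J@1, K@1, L@1, M@1) gives peak 12: d1:12  d2:9  d3:4  d4:4  d5:0.
Shift M→3.
Schedule J@1, K@1, L@1, M@3: d1:8  d2:5  d3:8  d4:8  d5:0 — peak 8.

8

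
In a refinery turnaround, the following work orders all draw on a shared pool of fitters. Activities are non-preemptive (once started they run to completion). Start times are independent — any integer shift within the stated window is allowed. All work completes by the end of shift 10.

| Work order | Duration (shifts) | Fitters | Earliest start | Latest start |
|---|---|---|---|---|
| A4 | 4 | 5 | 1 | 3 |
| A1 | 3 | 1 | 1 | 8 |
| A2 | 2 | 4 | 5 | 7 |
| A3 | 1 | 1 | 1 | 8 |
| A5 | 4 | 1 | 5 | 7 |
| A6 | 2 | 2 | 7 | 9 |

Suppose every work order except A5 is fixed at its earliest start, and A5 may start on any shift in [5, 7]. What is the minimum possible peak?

7

A5@5: s1:7  s2:6  s3:6  s4:5  s5:5  s6:5  s7:3  s8:3  s9:0  s10:0 → peak 7
A5@6: s1:7  s2:6  s3:6  s4:5  s5:4  s6:5  s7:3  s8:3  s9:1  s10:0 → peak 7
A5@7: s1:7  s2:6  s3:6  s4:5  s5:4  s6:4  s7:3  s8:3  s9:1  s10:1 → peak 7
Best is A5@5, peak 7.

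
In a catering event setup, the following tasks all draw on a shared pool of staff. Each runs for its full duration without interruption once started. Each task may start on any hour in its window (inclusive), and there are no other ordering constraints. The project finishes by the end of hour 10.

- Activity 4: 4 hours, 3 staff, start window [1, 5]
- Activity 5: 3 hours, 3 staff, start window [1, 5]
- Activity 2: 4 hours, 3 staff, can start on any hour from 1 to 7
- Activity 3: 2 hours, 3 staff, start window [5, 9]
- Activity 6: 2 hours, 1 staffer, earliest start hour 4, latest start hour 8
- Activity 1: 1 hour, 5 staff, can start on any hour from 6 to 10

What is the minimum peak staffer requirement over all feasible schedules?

6

Early-start (Activity 4@1, Activity 5@1, Activity 2@1, Activity 3@5, Activity 6@4, Activity 1@6) gives peak 9: h1:9  h2:9  h3:9  h4:7  h5:4  h6:8  h7:0  h8:0  h9:0  h10:0.
Shift Activity 2→4, Activity 6→7, Activity 1→8.
Schedule Activity 4@1, Activity 5@1, Activity 2@4, Activity 3@5, Activity 6@7, Activity 1@8: h1:6  h2:6  h3:6  h4:6  h5:6  h6:6  h7:4  h8:6  h9:0  h10:0 — peak 6.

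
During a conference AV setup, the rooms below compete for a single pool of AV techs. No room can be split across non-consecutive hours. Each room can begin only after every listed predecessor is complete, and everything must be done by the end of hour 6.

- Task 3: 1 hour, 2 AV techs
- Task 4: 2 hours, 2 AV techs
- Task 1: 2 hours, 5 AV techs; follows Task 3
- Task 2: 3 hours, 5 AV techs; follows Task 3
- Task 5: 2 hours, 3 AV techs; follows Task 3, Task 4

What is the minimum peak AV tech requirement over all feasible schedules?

8

Early-start (Task 3@1, Task 4@1, Task 1@2, Task 2@2, Task 5@3) gives peak 13: h1:4  h2:12  h3:13  h4:8  h5:0  h6:0.
Shift Task 2→4.
Schedule Task 3@1, Task 4@1, Task 1@2, Task 2@4, Task 5@3: h1:4  h2:7  h3:8  h4:8  h5:5  h6:5 — peak 8.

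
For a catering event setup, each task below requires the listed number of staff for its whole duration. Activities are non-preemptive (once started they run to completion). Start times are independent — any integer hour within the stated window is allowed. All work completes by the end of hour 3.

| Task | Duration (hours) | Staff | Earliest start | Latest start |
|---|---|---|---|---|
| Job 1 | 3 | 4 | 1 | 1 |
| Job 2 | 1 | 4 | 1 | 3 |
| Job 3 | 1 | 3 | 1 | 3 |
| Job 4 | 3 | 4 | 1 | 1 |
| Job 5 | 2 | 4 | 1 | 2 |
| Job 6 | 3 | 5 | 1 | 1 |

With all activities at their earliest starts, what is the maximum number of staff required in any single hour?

Early-start schedule: Job 1@1, Job 2@1, Job 3@1, Job 4@1, Job 5@1, Job 6@1.
Load per hour: hour 1: 24, hour 2: 17, hour 3: 13.
Peak is 24.

24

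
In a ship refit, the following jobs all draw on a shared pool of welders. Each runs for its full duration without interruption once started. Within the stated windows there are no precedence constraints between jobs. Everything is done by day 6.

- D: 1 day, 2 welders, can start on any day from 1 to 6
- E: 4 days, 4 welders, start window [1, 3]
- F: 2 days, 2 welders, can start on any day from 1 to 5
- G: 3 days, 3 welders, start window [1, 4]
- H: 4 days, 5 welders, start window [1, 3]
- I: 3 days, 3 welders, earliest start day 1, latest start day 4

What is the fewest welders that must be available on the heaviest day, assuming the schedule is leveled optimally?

Early-start (D@1, E@1, F@1, G@1, H@1, I@1) gives peak 19: d1:19  d2:17  d3:15  d4:9  d5:0  d6:0.
Shift H→3, I→4.
Schedule D@1, E@1, F@1, G@1, H@3, I@4: d1:11  d2:9  d3:12  d4:12  d5:8  d6:8 — peak 12.

12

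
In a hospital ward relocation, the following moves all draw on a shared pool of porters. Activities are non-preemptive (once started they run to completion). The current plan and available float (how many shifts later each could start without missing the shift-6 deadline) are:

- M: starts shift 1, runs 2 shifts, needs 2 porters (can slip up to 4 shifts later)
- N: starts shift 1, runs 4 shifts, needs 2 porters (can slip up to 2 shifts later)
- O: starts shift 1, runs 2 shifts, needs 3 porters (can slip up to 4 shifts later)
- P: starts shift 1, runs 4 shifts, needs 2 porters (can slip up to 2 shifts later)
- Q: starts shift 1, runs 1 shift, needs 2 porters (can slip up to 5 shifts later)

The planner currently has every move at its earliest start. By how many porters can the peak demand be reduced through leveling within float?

5

Early-start peak: s1:11  s2:9  s3:4  s4:4  s5:0  s6:0 ⇒ 11.
Leveled (M@1, N@1, O@5, P@1, Q@3): s1:6  s2:6  s3:6  s4:4  s5:3  s6:3 ⇒ 6.
Reduction 11 − 6 = 5.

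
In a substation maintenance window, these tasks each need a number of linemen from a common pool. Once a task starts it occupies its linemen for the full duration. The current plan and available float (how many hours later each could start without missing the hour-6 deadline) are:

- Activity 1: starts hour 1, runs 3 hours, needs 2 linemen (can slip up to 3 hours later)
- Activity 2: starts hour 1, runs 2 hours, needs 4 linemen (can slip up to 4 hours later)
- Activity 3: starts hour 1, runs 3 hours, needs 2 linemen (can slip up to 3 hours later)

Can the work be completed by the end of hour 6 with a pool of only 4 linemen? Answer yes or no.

yes

Schedule Activity 1@1, Activity 2@4, Activity 3@1: h1:4  h2:4  h3:4  h4:4  h5:4  h6:0 — peak 4 ≤ 4.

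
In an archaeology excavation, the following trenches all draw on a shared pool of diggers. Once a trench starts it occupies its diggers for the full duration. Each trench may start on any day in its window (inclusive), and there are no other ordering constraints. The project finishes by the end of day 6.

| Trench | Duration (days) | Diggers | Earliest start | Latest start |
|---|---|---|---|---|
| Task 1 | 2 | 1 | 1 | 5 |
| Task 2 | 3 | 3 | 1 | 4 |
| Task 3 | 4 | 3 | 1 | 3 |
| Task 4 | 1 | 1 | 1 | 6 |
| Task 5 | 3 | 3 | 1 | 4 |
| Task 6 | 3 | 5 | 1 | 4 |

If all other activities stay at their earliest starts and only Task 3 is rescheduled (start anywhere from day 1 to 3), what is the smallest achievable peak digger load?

14

Task 3@1: d1:16  d2:15  d3:14  d4:3  d5:0  d6:0 → peak 16
Task 3@2: d1:13  d2:15  d3:14  d4:3  d5:3  d6:0 → peak 15
Task 3@3: d1:13  d2:12  d3:14  d4:3  d5:3  d6:3 → peak 14
Best is Task 3@3, peak 14.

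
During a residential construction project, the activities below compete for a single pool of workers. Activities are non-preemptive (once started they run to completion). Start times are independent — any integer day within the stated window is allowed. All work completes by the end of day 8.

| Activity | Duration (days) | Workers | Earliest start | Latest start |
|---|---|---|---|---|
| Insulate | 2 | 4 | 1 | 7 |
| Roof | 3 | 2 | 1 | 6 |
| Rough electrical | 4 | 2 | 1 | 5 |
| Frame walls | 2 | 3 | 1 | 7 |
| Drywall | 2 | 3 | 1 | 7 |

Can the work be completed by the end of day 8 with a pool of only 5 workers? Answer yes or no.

Schedule Insulate@1, Roof@3, Rough electrical@5, Frame walls@3, Drywall@6: d1:4  d2:4  d3:5  d4:5  d5:4  d6:5  d7:5  d8:2 — peak 5 ≤ 5.

yes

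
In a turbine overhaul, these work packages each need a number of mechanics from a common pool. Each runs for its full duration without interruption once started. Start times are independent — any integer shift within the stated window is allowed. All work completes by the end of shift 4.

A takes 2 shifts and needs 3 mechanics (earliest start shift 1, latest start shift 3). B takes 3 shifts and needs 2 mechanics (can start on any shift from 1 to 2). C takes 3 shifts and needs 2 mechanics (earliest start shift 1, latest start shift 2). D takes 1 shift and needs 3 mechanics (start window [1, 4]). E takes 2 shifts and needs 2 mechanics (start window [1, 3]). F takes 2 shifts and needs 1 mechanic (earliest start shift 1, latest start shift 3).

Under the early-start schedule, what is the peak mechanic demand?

Early-start schedule: A@1, B@1, C@1, D@1, E@1, F@1.
Load per shift: shift 1: 13, shift 2: 10, shift 3: 4, shift 4: 0.
Peak is 13.

13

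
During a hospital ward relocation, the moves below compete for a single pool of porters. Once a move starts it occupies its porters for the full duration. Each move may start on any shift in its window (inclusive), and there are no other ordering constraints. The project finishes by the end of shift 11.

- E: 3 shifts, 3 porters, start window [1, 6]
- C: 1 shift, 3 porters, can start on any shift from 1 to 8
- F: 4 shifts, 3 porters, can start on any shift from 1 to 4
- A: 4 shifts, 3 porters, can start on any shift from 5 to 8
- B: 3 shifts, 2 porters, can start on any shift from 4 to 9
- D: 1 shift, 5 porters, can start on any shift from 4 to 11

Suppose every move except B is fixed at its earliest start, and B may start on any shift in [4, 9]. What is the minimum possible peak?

B@4: s1:9  s2:6  s3:6  s4:10  s5:5  s6:5  s7:3  s8:3  s9:0  s10:0  s11:0 → peak 10
B@5: s1:9  s2:6  s3:6  s4:8  s5:5  s6:5  s7:5  s8:3  s9:0  s10:0  s11:0 → peak 9
B@6: s1:9  s2:6  s3:6  s4:8  s5:3  s6:5  s7:5  s8:5  s9:0  s10:0  s11:0 → peak 9
B@7: s1:9  s2:6  s3:6  s4:8  s5:3  s6:3  s7:5  s8:5  s9:2  s10:0  s11:0 → peak 9
B@8: s1:9  s2:6  s3:6  s4:8  s5:3  s6:3  s7:3  s8:5  s9:2  s10:2  s11:0 → peak 9
B@9: s1:9  s2:6  s3:6  s4:8  s5:3  s6:3  s7:3  s8:3  s9:2  s10:2  s11:2 → peak 9
Best is B@5, peak 9.

9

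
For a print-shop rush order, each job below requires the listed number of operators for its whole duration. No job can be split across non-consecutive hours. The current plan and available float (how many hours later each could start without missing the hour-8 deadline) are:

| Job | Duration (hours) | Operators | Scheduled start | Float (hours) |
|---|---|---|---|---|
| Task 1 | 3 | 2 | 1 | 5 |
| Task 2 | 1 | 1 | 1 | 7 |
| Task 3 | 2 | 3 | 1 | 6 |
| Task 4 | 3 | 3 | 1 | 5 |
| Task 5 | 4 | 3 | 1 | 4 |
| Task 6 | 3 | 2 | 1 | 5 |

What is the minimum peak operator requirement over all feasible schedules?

6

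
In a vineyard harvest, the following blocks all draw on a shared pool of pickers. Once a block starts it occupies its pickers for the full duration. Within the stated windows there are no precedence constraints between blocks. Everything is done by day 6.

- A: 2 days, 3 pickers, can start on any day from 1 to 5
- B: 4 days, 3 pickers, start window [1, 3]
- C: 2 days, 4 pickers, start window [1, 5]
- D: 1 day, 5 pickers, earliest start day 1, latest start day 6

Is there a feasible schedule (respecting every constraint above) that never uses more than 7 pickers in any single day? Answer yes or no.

yes

Schedule A@1, B@1, C@3, D@5: d1:6  d2:6  d3:7  d4:7  d5:5  d6:0 — peak 7 ≤ 7.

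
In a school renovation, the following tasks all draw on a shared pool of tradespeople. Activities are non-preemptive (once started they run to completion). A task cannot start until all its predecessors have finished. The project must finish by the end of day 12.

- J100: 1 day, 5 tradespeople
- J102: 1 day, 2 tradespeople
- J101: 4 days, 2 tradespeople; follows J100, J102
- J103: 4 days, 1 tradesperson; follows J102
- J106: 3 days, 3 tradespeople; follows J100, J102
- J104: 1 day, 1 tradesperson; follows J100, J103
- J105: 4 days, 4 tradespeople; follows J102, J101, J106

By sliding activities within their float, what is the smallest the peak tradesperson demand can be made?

5

Early-start (J100@1, J102@1, J101@2, J103@2, J106@2, J104@6, J105@6) gives peak 7: d1:7  d2:6  d3:6  d4:6  d5:3  d6:5  d7:4  d8:4  d9:4  d10:0  d11:0  d12:0.
Shift J102→2, J101→3, J103→6, J106→3, J104→10, J105→7.
Schedule J100@1, J102@2, J101@3, J103@6, J106@3, J104@10, J105@7: d1:5  d2:2  d3:5  d4:5  d5:5  d6:3  d7:5  d8:5  d9:5  d10:5  d11:0  d12:0 — peak 5.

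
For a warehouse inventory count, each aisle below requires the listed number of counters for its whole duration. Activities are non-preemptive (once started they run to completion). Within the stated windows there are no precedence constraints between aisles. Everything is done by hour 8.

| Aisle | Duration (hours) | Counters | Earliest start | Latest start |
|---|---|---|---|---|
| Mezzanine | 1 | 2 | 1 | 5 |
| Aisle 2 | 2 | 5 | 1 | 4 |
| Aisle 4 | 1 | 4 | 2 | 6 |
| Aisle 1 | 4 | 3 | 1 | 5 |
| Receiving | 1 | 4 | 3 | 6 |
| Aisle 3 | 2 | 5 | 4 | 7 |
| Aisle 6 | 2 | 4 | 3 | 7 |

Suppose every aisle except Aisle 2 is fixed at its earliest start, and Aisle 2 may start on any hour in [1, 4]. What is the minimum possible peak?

12

Aisle 2@1: h1:10  h2:12  h3:11  h4:12  h5:5  h6:0  h7:0  h8:0 → peak 12
Aisle 2@2: h1:5  h2:12  h3:16  h4:12  h5:5  h6:0  h7:0  h8:0 → peak 16
Aisle 2@3: h1:5  h2:7  h3:16  h4:17  h5:5  h6:0  h7:0  h8:0 → peak 17
Aisle 2@4: h1:5  h2:7  h3:11  h4:17  h5:10  h6:0  h7:0  h8:0 → peak 17
Best is Aisle 2@1, peak 12.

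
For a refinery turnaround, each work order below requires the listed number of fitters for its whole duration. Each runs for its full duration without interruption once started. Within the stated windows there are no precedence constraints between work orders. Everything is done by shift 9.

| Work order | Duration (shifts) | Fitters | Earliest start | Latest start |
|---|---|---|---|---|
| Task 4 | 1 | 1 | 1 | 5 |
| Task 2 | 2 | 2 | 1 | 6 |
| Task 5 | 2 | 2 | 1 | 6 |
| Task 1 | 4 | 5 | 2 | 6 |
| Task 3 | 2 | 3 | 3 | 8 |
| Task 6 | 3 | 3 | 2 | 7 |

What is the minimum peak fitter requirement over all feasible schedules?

Early-start (Task 4@1, Task 2@1, Task 5@1, Task 1@2, Task 3@3, Task 6@2) gives peak 12: s1:5  s2:12  s3:11  s4:11  s5:5  s6:0  s7:0  s8:0  s9:0.
Shift Task 1→3, Task 3→7, Task 6→7.
Schedule Task 4@1, Task 2@1, Task 5@1, Task 1@3, Task 3@7, Task 6@7: s1:5  s2:4  s3:5  s4:5  s5:5  s6:5  s7:6  s8:6  s9:3 — peak 6.

6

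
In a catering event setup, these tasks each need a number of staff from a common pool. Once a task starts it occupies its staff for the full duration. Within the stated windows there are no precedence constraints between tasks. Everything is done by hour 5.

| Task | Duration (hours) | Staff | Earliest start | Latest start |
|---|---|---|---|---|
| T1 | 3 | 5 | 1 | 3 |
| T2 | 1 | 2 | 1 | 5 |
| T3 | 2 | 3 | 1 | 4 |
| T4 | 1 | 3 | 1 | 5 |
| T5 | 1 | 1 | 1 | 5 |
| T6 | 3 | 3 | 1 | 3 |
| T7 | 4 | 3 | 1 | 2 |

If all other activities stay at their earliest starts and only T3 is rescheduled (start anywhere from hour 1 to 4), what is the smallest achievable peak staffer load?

17

T3@1: h1:20  h2:14  h3:11  h4:3  h5:0 → peak 20
T3@2: h1:17  h2:14  h3:14  h4:3  h5:0 → peak 17
T3@3: h1:17  h2:11  h3:14  h4:6  h5:0 → peak 17
T3@4: h1:17  h2:11  h3:11  h4:6  h5:3 → peak 17
Best is T3@2, peak 17.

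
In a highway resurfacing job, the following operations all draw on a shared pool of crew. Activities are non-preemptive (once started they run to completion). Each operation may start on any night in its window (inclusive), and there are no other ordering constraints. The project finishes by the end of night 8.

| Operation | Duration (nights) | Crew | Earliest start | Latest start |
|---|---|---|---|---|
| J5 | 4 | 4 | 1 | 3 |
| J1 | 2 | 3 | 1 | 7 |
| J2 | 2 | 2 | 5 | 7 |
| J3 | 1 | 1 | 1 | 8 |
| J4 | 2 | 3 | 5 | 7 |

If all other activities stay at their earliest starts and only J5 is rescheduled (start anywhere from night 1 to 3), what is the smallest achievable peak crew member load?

J5@1: n1:8  n2:7  n3:4  n4:4  n5:5  n6:5  n7:0  n8:0 → peak 8
J5@2: n1:4  n2:7  n3:4  n4:4  n5:9  n6:5  n7:0  n8:0 → peak 9
J5@3: n1:4  n2:3  n3:4  n4:4  n5:9  n6:9  n7:0  n8:0 → peak 9
Best is J5@1, peak 8.

8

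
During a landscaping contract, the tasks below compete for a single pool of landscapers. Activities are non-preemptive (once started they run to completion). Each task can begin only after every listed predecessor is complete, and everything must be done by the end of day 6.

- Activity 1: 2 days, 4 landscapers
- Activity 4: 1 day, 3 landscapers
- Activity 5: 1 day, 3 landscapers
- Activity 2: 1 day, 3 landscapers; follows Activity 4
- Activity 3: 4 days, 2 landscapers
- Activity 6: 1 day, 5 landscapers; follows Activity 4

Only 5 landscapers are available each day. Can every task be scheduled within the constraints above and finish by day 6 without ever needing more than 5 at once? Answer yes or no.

The minimum achievable peak is 6; 5 < 6, so no feasible schedule stays within the cap.

no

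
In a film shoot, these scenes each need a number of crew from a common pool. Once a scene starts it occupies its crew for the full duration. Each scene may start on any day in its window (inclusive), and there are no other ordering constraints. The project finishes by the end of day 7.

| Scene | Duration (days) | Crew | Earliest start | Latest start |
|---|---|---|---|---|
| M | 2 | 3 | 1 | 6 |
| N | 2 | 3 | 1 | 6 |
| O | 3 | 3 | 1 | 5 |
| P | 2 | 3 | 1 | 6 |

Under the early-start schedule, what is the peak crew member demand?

12

Early-start schedule: M@1, N@1, O@1, P@1.
Load per day: day 1: 12, day 2: 12, day 3: 3, day 4: 0, day 5: 0, day 6: 0, day 7: 0.
Peak is 12.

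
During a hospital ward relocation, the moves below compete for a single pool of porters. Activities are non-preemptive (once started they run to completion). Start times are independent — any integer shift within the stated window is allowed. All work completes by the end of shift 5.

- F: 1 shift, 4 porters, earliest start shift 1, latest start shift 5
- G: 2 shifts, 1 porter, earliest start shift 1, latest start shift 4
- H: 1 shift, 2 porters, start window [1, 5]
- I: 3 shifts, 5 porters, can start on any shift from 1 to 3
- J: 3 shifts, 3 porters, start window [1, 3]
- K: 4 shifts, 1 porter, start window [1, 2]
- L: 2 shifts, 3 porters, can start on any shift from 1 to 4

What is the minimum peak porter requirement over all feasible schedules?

Early-start (F@1, G@1, H@1, I@1, J@1, K@1, L@1) gives peak 19: s1:19  s2:13  s3:9  s4:1  s5:0.
Shift H→2, I→3, L→4.
Schedule F@1, G@1, H@2, I@3, J@1, K@1, L@4: s1:9  s2:7  s3:9  s4:9  s5:8 — peak 9.
Total porter-shifts = 42 over 5 shifts ⇒ peak ≥ ⌈42/5⌉ = 9, so 9 is optimal.

9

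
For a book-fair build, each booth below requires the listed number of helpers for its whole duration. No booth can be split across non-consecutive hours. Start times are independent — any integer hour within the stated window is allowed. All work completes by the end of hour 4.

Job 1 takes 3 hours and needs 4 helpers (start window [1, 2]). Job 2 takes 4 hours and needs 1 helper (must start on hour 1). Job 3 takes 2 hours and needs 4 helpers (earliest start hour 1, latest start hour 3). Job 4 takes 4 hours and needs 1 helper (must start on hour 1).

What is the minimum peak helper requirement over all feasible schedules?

Schedule Job 1@1, Job 2@1, Job 3@1, Job 4@1: h1:10  h2:10  h3:6  h4:2 — peak 10.
No arrangement of the 6 feasible schedules does better.

10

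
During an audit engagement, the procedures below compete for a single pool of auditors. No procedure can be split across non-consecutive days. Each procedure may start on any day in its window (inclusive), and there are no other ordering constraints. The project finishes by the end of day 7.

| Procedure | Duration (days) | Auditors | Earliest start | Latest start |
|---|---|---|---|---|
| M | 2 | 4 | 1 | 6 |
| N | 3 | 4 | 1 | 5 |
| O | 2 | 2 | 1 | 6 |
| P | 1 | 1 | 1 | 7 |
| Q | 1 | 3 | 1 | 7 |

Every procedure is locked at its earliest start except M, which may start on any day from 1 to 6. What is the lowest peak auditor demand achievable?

M@1: d1:14  d2:10  d3:4  d4:0  d5:0  d6:0  d7:0 → peak 14
M@2: d1:10  d2:10  d3:8  d4:0  d5:0  d6:0  d7:0 → peak 10
M@3: d1:10  d2:6  d3:8  d4:4  d5:0  d6:0  d7:0 → peak 10
M@4: d1:10  d2:6  d3:4  d4:4  d5:4  d6:0  d7:0 → peak 10
M@5: d1:10  d2:6  d3:4  d4:0  d5:4  d6:4  d7:0 → peak 10
M@6: d1:10  d2:6  d3:4  d4:0  d5:0  d6:4  d7:4 → peak 10
Best is M@2, peak 10.

10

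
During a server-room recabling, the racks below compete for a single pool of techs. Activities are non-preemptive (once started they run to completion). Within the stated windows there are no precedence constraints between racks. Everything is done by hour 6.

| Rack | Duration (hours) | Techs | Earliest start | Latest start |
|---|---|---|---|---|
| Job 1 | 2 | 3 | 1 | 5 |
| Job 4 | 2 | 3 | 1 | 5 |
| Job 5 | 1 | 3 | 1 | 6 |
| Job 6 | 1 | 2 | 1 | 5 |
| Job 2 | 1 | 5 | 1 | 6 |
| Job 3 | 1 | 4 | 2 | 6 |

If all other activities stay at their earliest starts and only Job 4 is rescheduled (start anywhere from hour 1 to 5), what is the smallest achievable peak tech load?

13

Job 4@1: h1:16  h2:10  h3:0  h4:0  h5:0  h6:0 → peak 16
Job 4@2: h1:13  h2:10  h3:3  h4:0  h5:0  h6:0 → peak 13
Job 4@3: h1:13  h2:7  h3:3  h4:3  h5:0  h6:0 → peak 13
Job 4@4: h1:13  h2:7  h3:0  h4:3  h5:3  h6:0 → peak 13
Job 4@5: h1:13  h2:7  h3:0  h4:0  h5:3  h6:3 → peak 13
Best is Job 4@2, peak 13.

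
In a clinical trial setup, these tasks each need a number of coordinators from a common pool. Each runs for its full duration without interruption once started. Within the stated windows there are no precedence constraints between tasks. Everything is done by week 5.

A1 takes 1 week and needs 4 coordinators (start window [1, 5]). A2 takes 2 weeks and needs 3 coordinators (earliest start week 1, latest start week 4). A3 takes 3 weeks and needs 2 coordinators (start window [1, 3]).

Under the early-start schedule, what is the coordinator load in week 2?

5

At early start, week 2 has: A2, A3.
Demand: 3 + 2 = 5.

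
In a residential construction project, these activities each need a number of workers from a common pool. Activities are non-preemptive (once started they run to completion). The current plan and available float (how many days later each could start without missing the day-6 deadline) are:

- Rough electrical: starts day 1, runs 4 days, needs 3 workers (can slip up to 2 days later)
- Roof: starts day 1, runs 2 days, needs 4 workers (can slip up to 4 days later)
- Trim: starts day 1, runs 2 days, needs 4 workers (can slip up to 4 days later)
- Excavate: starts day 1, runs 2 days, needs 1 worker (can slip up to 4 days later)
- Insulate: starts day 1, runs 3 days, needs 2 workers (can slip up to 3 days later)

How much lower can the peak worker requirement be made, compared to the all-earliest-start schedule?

Early-start peak: d1:14  d2:14  d3:5  d4:3  d5:0  d6:0 ⇒ 14.
Leveled (Rough electrical@1, Roof@1, Trim@5, Excavate@3, Insulate@3): d1:7  d2:7  d3:6  d4:6  d5:6  d6:4 ⇒ 7.
Reduction 14 − 7 = 7.

7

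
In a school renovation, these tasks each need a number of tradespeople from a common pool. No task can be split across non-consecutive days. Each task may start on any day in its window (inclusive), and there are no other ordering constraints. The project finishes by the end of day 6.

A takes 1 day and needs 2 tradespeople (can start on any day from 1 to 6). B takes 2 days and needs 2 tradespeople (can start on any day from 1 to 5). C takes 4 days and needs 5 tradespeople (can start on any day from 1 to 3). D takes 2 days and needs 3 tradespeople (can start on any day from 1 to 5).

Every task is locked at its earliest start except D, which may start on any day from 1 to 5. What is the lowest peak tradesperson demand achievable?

9

D@1: d1:12  d2:10  d3:5  d4:5  d5:0  d6:0 → peak 12
D@2: d1:9  d2:10  d3:8  d4:5  d5:0  d6:0 → peak 10
D@3: d1:9  d2:7  d3:8  d4:8  d5:0  d6:0 → peak 9
D@4: d1:9  d2:7  d3:5  d4:8  d5:3  d6:0 → peak 9
D@5: d1:9  d2:7  d3:5  d4:5  d5:3  d6:3 → peak 9
Best is D@3, peak 9.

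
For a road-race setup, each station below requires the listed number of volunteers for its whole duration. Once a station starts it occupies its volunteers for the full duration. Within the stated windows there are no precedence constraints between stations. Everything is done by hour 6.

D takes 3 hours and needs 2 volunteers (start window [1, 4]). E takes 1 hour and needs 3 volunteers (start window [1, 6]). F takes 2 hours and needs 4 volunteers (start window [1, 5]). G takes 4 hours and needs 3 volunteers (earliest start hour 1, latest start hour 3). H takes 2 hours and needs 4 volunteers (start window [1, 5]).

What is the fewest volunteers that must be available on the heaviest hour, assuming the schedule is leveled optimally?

Early-start (D@1, E@1, F@1, G@1, H@1) gives peak 16: h1:16  h2:13  h3:5  h4:3  h5:0  h6:0.
Shift E→4, G→3, H→5.
Schedule D@1, E@4, F@1, G@3, H@5: h1:6  h2:6  h3:5  h4:6  h5:7  h6:7 — peak 7.
Total volunteer-hours = 37 over 6 hours ⇒ peak ≥ ⌈37/6⌉ = 7, so 7 is optimal.

7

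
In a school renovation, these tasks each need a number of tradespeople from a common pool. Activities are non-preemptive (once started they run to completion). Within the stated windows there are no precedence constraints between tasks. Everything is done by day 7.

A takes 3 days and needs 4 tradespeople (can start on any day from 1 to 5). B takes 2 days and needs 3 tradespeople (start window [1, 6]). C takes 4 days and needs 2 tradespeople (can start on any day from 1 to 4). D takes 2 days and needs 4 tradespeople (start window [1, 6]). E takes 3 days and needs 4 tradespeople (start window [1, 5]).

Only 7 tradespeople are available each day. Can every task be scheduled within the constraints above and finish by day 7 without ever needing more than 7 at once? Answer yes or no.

The minimum achievable peak is 8; 7 < 8, so no feasible schedule stays within the cap.

no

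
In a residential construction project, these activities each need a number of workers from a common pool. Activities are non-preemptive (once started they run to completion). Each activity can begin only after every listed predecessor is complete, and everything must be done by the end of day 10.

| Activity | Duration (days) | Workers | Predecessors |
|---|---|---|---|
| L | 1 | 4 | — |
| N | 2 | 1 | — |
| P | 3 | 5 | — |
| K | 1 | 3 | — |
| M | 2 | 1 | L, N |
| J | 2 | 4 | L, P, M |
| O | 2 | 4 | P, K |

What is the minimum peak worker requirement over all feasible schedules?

Early-start (L@1, N@1, P@1, K@1, M@3, J@5, O@4) gives peak 13: d1:13  d2:6  d3:6  d4:5  d5:8  d6:4  d7:0  d8:0  d9:0  d10:0.
Shift P→3, K→2, M→6, J→8, O→6.
Schedule L@1, N@1, P@3, K@2, M@6, J@8, O@6: d1:5  d2:4  d3:5  d4:5  d5:5  d6:5  d7:5  d8:4  d9:4  d10:0 — peak 5.
Total worker-days = 42 over 10 days ⇒ peak ≥ ⌈42/10⌉ = 5, so 5 is optimal.

5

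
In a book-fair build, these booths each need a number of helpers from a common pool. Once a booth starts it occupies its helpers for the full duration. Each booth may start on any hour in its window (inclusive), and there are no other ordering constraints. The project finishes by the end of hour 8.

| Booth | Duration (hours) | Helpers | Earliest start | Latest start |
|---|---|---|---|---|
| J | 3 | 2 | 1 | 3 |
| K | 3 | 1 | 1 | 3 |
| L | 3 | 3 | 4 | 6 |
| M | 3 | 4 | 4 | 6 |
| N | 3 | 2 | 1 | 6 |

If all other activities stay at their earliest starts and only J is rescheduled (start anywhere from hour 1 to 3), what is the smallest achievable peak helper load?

7

J@1: h1:5  h2:5  h3:5  h4:7  h5:7  h6:7  h7:0  h8:0 → peak 7
J@2: h1:3  h2:5  h3:5  h4:9  h5:7  h6:7  h7:0  h8:0 → peak 9
J@3: h1:3  h2:3  h3:5  h4:9  h5:9  h6:7  h7:0  h8:0 → peak 9
Best is J@1, peak 7.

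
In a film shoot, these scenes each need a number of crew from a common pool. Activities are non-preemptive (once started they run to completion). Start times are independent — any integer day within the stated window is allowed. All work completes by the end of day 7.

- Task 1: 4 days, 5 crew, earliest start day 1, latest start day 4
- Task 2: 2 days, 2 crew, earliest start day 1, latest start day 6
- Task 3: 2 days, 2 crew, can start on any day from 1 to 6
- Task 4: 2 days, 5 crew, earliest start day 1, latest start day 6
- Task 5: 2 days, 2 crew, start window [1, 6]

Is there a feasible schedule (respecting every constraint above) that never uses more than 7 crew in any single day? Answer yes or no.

yes

Schedule Task 1@1, Task 2@1, Task 3@3, Task 4@5, Task 5@5: d1:7  d2:7  d3:7  d4:7  d5:7  d6:7  d7:0 — peak 7 ≤ 7.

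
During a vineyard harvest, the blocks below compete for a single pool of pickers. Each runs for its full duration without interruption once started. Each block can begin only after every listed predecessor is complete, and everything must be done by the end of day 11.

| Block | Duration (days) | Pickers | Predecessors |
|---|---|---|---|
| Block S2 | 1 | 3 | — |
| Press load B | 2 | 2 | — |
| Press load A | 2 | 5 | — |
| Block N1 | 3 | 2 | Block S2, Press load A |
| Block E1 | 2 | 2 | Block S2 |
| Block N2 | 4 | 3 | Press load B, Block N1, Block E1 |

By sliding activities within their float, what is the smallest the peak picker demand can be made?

5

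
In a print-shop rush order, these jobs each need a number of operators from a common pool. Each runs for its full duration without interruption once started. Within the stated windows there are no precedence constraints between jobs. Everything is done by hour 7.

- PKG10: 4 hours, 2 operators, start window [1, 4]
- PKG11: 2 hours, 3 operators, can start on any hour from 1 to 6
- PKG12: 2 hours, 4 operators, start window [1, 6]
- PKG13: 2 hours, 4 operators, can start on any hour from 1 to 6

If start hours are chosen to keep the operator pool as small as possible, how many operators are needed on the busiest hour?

6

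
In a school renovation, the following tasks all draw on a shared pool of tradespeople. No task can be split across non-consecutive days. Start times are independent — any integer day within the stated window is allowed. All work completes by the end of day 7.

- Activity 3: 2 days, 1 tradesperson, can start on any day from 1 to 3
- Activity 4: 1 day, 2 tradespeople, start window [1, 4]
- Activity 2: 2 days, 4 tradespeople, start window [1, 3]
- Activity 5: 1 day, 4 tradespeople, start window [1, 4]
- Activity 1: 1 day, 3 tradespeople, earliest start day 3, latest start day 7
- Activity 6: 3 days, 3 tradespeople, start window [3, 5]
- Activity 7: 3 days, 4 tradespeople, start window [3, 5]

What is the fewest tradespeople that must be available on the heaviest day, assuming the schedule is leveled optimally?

7

Early-start (Activity 3@1, Activity 4@1, Activity 2@1, Activity 5@1, Activity 1@3, Activity 6@3, Activity 7@3) gives peak 11: d1:11  d2:5  d3:10  d4:7  d5:7  d6:0  d7:0.
Shift Activity 5→3, Activity 6→4, Activity 7→4.
Schedule Activity 3@1, Activity 4@1, Activity 2@1, Activity 5@3, Activity 1@3, Activity 6@4, Activity 7@4: d1:7  d2:5  d3:7  d4:7  d5:7  d6:7  d7:0 — peak 7.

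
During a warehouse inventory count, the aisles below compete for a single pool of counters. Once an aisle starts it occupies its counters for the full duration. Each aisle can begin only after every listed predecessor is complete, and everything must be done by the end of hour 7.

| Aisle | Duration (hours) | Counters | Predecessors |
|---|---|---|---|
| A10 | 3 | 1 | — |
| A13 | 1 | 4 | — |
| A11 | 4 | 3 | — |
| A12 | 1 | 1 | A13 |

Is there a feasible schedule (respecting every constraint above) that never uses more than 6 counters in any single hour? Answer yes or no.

yes

Schedule A10@1, A13@5, A11@1, A12@6: h1:4  h2:4  h3:4  h4:3  h5:4  h6:1  h7:0 — peak 4 ≤ 6.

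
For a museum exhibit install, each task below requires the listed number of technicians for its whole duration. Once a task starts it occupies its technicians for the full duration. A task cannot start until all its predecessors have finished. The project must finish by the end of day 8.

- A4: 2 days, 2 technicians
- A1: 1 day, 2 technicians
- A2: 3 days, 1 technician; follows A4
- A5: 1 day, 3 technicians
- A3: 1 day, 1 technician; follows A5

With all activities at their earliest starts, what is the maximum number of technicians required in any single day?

7

Early-start schedule: A4@1, A1@1, A2@3, A5@1, A3@2.
Load per day: day 1: 7, day 2: 3, day 3: 1, day 4: 1, day 5: 1, day 6: 0, day 7: 0, day 8: 0.
Peak is 7.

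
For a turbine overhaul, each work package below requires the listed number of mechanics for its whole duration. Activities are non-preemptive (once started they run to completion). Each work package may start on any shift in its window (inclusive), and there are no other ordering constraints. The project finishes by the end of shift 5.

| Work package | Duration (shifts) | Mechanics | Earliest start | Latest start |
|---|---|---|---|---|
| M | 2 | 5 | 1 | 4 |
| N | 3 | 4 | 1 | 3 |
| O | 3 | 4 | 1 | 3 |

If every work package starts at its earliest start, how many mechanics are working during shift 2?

At early start, shift 2 has: M, N, O.
Demand: 5 + 4 + 4 = 13.

13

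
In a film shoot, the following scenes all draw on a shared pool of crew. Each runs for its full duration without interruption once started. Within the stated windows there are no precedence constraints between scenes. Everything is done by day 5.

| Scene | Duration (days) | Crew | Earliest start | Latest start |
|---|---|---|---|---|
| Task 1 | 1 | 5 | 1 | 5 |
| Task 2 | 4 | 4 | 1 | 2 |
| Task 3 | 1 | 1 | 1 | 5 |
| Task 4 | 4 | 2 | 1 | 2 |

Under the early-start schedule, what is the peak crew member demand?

12

Early-start schedule: Task 1@1, Task 2@1, Task 3@1, Task 4@1.
Load per day: day 1: 12, day 2: 6, day 3: 6, day 4: 6, day 5: 0.
Peak is 12.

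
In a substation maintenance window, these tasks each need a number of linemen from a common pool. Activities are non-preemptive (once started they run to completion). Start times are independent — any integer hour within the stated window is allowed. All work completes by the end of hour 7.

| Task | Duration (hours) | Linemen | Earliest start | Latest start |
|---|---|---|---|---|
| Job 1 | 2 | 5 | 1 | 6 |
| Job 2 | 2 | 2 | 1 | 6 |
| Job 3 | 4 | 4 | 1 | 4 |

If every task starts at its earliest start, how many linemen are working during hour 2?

11

At early start, hour 2 has: Job 1, Job 2, Job 3.
Demand: 5 + 2 + 4 = 11.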